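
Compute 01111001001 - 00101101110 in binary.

Method 1 - Direct subtraction (column by column from the right: bit − bit − borrow-in; if negative, add 2 and borrow 1 from the next column):
borrow: 00011111100
        01111001001
-       00101101110
-------------------
        01001011011

Method 2 - Add two's complement:
Two's complement of 00101101110: invert → 11010010001, add 1 → 11010010010
  01111001001
+ 11010010010
-------------
 101001011011  (end carry out of the top bit = 1)
Discarding the end carry: 01001011011
Decimal check:
  01111001001 = 512 + 256 + 128 + 64 + 8 + 1 = 969
  00101101110 = 256 + 64 + 32 + 8 + 4 + 2 = 366
  969 - 366 = 603, and 01001011011 = 512 + 64 + 16 + 8 + 2 + 1 = 603 ✓



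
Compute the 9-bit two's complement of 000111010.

Original: 000111010
Step 1 - Invert all bits: 111000101
Step 2 - Add 1: 111000110
Verification: 000111010 + 111000110 = 1000000000; discarding the end carry (carry out of the top bit) leaves the 9-bit value 000000000, as required for x + (-x)



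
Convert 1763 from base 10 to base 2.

Using repeated division by 2:
1763 ÷ 2 = 881 remainder 1
881 ÷ 2 = 440 remainder 1
440 ÷ 2 = 220 remainder 0
220 ÷ 2 = 110 remainder 0
110 ÷ 2 = 55 remainder 0
55 ÷ 2 = 27 remainder 1
27 ÷ 2 = 13 remainder 1
13 ÷ 2 = 6 remainder 1
6 ÷ 2 = 3 remainder 0
3 ÷ 2 = 1 remainder 1
1 ÷ 2 = 0 remainder 1
Reading remainders bottom to top: 11011100011



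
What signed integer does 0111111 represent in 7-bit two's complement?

Binary: 0111111
Sign bit: 0 (non-negative)
Read directly as an unsigned value:
0111111 = 32 + 16 + 8 + 4 + 2 + 1 = 63
Value: 63



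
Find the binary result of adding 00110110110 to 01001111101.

Add column by column from the right: bit + bit + carry-in; write the sum mod 2, carry 1 when the sum is 2 or 3.
carry:  11111111000
        00110110110
+       01001111101
-------------------
       010000110011
(the carry out of the leftmost column, 0, becomes the leading bit)
Decimal check:
  00110110110 = 256 + 128 + 32 + 16 + 4 + 2 = 438
  01001111101 = 512 + 64 + 32 + 16 + 8 + 4 + 1 = 637
  438 + 637 = 1075, and 010000110011 = 1024 + 32 + 16 + 2 + 1 = 1075 ✓



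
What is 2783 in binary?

Using repeated division by 2:
2783 ÷ 2 = 1391 remainder 1
1391 ÷ 2 = 695 remainder 1
695 ÷ 2 = 347 remainder 1
347 ÷ 2 = 173 remainder 1
173 ÷ 2 = 86 remainder 1
86 ÷ 2 = 43 remainder 0
43 ÷ 2 = 21 remainder 1
21 ÷ 2 = 10 remainder 1
10 ÷ 2 = 5 remainder 0
5 ÷ 2 = 2 remainder 1
2 ÷ 2 = 1 remainder 0
1 ÷ 2 = 0 remainder 1
Reading remainders bottom to top: 101011011111



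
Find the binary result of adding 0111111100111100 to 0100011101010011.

Add column by column from the right: bit + bit + carry-in; write the sum mod 2, carry 1 when the sum is 2 or 3.
carry:  1111111011100000
        0111111100111100
+       0100011101010011
------------------------
       01100011010001111
(the carry out of the leftmost column, 0, becomes the leading bit)
Decimal check:
  0111111100111100 = 16384 + 8192 + 4096 + 2048 + 1024 + 512 + 256 + 32 + 16 + 8 + 4 = 32572
  0100011101010011 = 16384 + 1024 + 512 + 256 + 64 + 16 + 2 + 1 = 18259
  32572 + 18259 = 50831, and 01100011010001111 = 32768 + 16384 + 1024 + 512 + 128 + 8 + 4 + 2 + 1 = 50831 ✓



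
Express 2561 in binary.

Using repeated division by 2:
2561 ÷ 2 = 1280 remainder 1
1280 ÷ 2 = 640 remainder 0
640 ÷ 2 = 320 remainder 0
320 ÷ 2 = 160 remainder 0
160 ÷ 2 = 80 remainder 0
80 ÷ 2 = 40 remainder 0
40 ÷ 2 = 20 remainder 0
20 ÷ 2 = 10 remainder 0
10 ÷ 2 = 5 remainder 0
5 ÷ 2 = 2 remainder 1
2 ÷ 2 = 1 remainder 0
1 ÷ 2 = 0 remainder 1
Reading remainders bottom to top: 101000000001



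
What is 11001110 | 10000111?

OR: 1 when either bit is 1
  11001110
| 10000111
----------
  11001111
Decimal: 206 | 135 = 207



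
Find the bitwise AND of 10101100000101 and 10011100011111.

AND: 1 only when both bits are 1
  10101100000101
& 10011100011111
----------------
  10001100000101
Decimal: 11013 & 10015 = 8965



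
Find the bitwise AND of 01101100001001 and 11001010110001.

AND: 1 only when both bits are 1
  01101100001001
& 11001010110001
----------------
  01001000000001
Decimal: 6921 & 12977 = 4609



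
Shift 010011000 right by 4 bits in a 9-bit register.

Original: 010011000 (decimal 152)
Shift right by 4 positions
Drop the 4 low bits; fill with zeros on the left
Result: 000001001 (decimal 9)
Equivalent: 152 >> 4 = 152 ÷ 2^4 = 9



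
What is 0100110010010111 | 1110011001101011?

OR: 1 when either bit is 1
  0100110010010111
| 1110011001101011
------------------
  1110111011111111
Decimal: 19607 | 58987 = 61183



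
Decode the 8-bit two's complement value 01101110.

Binary: 01101110
Sign bit: 0 (non-negative)
Read directly as an unsigned value:
01101110 = 64 + 32 + 8 + 4 + 2 = 110
Value: 110



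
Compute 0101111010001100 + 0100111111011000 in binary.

Add column by column from the right: bit + bit + carry-in; write the sum mod 2, carry 1 when the sum is 2 or 3.
carry:  1011111100110000
        0101111010001100
+       0100111111011000
------------------------
       01010111001100100
(the carry out of the leftmost column, 0, becomes the leading bit)
Decimal check:
  0101111010001100 = 16384 + 4096 + 2048 + 1024 + 512 + 128 + 8 + 4 = 24204
  0100111111011000 = 16384 + 2048 + 1024 + 512 + 256 + 128 + 64 + 16 + 8 = 20440
  24204 + 20440 = 44644, and 01010111001100100 = 32768 + 8192 + 2048 + 1024 + 512 + 64 + 32 + 4 = 44644 ✓



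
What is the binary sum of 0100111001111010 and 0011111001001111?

Add column by column from the right: bit + bit + carry-in; write the sum mod 2, carry 1 when the sum is 2 or 3.
carry:  1111110011111100
        0100111001111010
+       0011111001001111
------------------------
       01000110011001001
(the carry out of the leftmost column, 0, becomes the leading bit)
Decimal check:
  0100111001111010 = 16384 + 2048 + 1024 + 512 + 64 + 32 + 16 + 8 + 2 = 20090
  0011111001001111 = 8192 + 4096 + 2048 + 1024 + 512 + 64 + 8 + 4 + 2 + 1 = 15951
  20090 + 15951 = 36041, and 01000110011001001 = 32768 + 2048 + 1024 + 128 + 64 + 8 + 1 = 36041 ✓



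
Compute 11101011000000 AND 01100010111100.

AND: 1 only when both bits are 1
  11101011000000
& 01100010111100
----------------
  01100010000000
Decimal: 15040 & 6332 = 6272



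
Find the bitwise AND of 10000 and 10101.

AND: 1 only when both bits are 1
  10000
& 10101
-------
  10000
Decimal: 16 & 21 = 16



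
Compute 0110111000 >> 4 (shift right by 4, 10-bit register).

Original: 0110111000 (decimal 440)
Shift right by 4 positions
Drop the 4 low bits; fill with zeros on the left
Result: 0000011011 (decimal 27)
Equivalent: 440 >> 4 = 440 ÷ 2^4 = 27



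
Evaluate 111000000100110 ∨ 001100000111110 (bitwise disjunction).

OR: 1 when either bit is 1
  111000000100110
| 001100000111110
-----------------
  111100000111110
Decimal: 28710 | 6206 = 30782



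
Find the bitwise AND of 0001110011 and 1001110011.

AND: 1 only when both bits are 1
  0001110011
& 1001110011
------------
  0001110011
Decimal: 115 & 627 = 115



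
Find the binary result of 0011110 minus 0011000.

Method 1 - Direct subtraction (column by column from the right: bit − bit − borrow-in; if negative, add 2 and borrow 1 from the next column):
borrow: 0000000
        0011110
-       0011000
---------------
        0000110

Method 2 - Add two's complement:
Two's complement of 0011000: invert → 1100111, add 1 → 1101000
  0011110
+ 1101000
---------
 10000110  (end carry out of the top bit = 1)
Discarding the end carry: 0000110
Decimal check:
  0011110 = 16 + 8 + 4 + 2 = 30
  0011000 = 16 + 8 = 24
  30 - 24 = 6, and 0000110 = 4 + 2 = 6 ✓



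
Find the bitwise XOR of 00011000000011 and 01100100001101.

XOR: 1 when bits differ
  00011000000011
^ 01100100001101
----------------
  01111100001110
Decimal: 1539 ^ 6413 = 7950



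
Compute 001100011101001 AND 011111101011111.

AND: 1 only when both bits are 1
  001100011101001
& 011111101011111
-----------------
  001100001001001
Decimal: 6377 & 16223 = 6217



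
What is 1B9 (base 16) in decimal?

Expand by place value (powers of 16):
Digit values: B = 11
1B9 = 1 × 16^2 + 11 × 16^1 + 9 × 16^0
= 1 × 256 + 11 × 16 + 9 × 1
= 256 + 176 + 9
= 441



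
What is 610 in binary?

Using repeated division by 2:
610 ÷ 2 = 305 remainder 0
305 ÷ 2 = 152 remainder 1
152 ÷ 2 = 76 remainder 0
76 ÷ 2 = 38 remainder 0
38 ÷ 2 = 19 remainder 0
19 ÷ 2 = 9 remainder 1
9 ÷ 2 = 4 remainder 1
4 ÷ 2 = 2 remainder 0
2 ÷ 2 = 1 remainder 0
1 ÷ 2 = 0 remainder 1
Reading remainders bottom to top: 1001100010



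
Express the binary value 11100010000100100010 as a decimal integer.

Sum of powers of 2 for each 1-bit:
2^1 + 2^5 + 2^8 + 2^13 + 2^17 + 2^18 + 2^19
= 2 + 32 + 256 + 8192 + 131072 + 262144 + 524288
= 925986



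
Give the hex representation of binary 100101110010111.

Group into 4-bit nibbles from right:
  0100 = 4
  1011 = B
  1001 = 9
  0111 = 7
Result: 4B97



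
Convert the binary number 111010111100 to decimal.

Sum of powers of 2 for each 1-bit:
2^2 + 2^3 + 2^4 + 2^5 + 2^7 + 2^9 + 2^10 + 2^11
= 4 + 8 + 16 + 32 + 128 + 512 + 1024 + 2048
= 3772



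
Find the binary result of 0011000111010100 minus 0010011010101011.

Method 1 - Direct subtraction (column by column from the right: bit − bit − borrow-in; if negative, add 2 and borrow 1 from the next column):
borrow: 0001110001010110
        0011000111010100
-       0010011010101011
------------------------
        0000101100101001

Method 2 - Add two's complement:
Two's complement of 0010011010101011: invert → 1101100101010100, add 1 → 1101100101010101
  0011000111010100
+ 1101100101010101
------------------
 10000101100101001  (end carry out of the top bit = 1)
Discarding the end carry: 0000101100101001
Decimal check:
  0011000111010100 = 8192 + 4096 + 256 + 128 + 64 + 16 + 4 = 12756
  0010011010101011 = 8192 + 1024 + 512 + 128 + 32 + 8 + 2 + 1 = 9899
  12756 - 9899 = 2857, and 0000101100101001 = 2048 + 512 + 256 + 32 + 8 + 1 = 2857 ✓



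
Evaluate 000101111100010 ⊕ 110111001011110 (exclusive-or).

XOR: 1 when bits differ
  000101111100010
^ 110111001011110
-----------------
  110010110111100
Decimal: 3042 ^ 28254 = 26044



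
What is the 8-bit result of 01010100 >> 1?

Original: 01010100 (decimal 84)
Shift right by 1 position
Drop the 1 low bit; fill with zero on the left
Result: 00101010 (decimal 42)
Equivalent: 84 >> 1 = 84 ÷ 2^1 = 42



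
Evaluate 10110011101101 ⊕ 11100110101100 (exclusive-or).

XOR: 1 when bits differ
  10110011101101
^ 11100110101100
----------------
  01010101000001
Decimal: 11501 ^ 14764 = 5441



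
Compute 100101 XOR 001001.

XOR: 1 when bits differ
  100101
^ 001001
--------
  101100
Decimal: 37 ^ 9 = 44



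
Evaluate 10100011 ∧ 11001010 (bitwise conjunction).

AND: 1 only when both bits are 1
  10100011
& 11001010
----------
  10000010
Decimal: 163 & 202 = 130



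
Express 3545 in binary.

Using repeated division by 2:
3545 ÷ 2 = 1772 remainder 1
1772 ÷ 2 = 886 remainder 0
886 ÷ 2 = 443 remainder 0
443 ÷ 2 = 221 remainder 1
221 ÷ 2 = 110 remainder 1
110 ÷ 2 = 55 remainder 0
55 ÷ 2 = 27 remainder 1
27 ÷ 2 = 13 remainder 1
13 ÷ 2 = 6 remainder 1
6 ÷ 2 = 3 remainder 0
3 ÷ 2 = 1 remainder 1
1 ÷ 2 = 0 remainder 1
Reading remainders bottom to top: 110111011001



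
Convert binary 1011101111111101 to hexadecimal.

Group into 4-bit nibbles from right:
  1011 = B
  1011 = B
  1111 = F
  1101 = D
Result: BBFD



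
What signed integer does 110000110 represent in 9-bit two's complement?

Binary: 110000110
Sign bit: 1 (negative)
Invert: 001111001
Add 1:  001111010
Magnitude: 001111010 = 64 + 32 + 16 + 8 + 2 = 122
Value: -122



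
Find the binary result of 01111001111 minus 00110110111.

Method 1 - Direct subtraction (column by column from the right: bit − bit − borrow-in; if negative, add 2 and borrow 1 from the next column):
borrow: 00001100000
        01111001111
-       00110110111
-------------------
        01000011000

Method 2 - Add two's complement:
Two's complement of 00110110111: invert → 11001001000, add 1 → 11001001001
  01111001111
+ 11001001001
-------------
 101000011000  (end carry out of the top bit = 1)
Discarding the end carry: 01000011000
Decimal check:
  01111001111 = 512 + 256 + 128 + 64 + 8 + 4 + 2 + 1 = 975
  00110110111 = 256 + 128 + 32 + 16 + 4 + 2 + 1 = 439
  975 - 439 = 536, and 01000011000 = 512 + 16 + 8 = 536 ✓



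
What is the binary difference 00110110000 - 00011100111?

Method 1 - Direct subtraction (column by column from the right: bit − bit − borrow-in; if negative, add 2 and borrow 1 from the next column):
borrow: 00110011110
        00110110000
-       00011100111
-------------------
        00011001001

Method 2 - Add two's complement:
Two's complement of 00011100111: invert → 11100011000, add 1 → 11100011001
  00110110000
+ 11100011001
-------------
 100011001001  (end carry out of the top bit = 1)
Discarding the end carry: 00011001001
Decimal check:
  00110110000 = 256 + 128 + 32 + 16 = 432
  00011100111 = 128 + 64 + 32 + 4 + 2 + 1 = 231
  432 - 231 = 201, and 00011001001 = 128 + 64 + 8 + 1 = 201 ✓



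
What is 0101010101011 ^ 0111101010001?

XOR: 1 when bits differ
  0101010101011
^ 0111101010001
---------------
  0010111111010
Decimal: 2731 ^ 3921 = 1530



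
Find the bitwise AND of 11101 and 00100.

AND: 1 only when both bits are 1
  11101
& 00100
-------
  00100
Decimal: 29 & 4 = 4



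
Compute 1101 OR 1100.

OR: 1 when either bit is 1
  1101
| 1100
------
  1101
Decimal: 13 | 12 = 13



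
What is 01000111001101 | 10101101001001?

OR: 1 when either bit is 1
  01000111001101
| 10101101001001
----------------
  11101111001101
Decimal: 4557 | 11081 = 15309



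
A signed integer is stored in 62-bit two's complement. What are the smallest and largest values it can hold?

For 62-bit two's complement:
Minimum: -2^61 = -2305843009213693952
Maximum: 2^61 - 1 = 2305843009213693951



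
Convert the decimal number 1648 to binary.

Using repeated division by 2:
1648 ÷ 2 = 824 remainder 0
824 ÷ 2 = 412 remainder 0
412 ÷ 2 = 206 remainder 0
206 ÷ 2 = 103 remainder 0
103 ÷ 2 = 51 remainder 1
51 ÷ 2 = 25 remainder 1
25 ÷ 2 = 12 remainder 1
12 ÷ 2 = 6 remainder 0
6 ÷ 2 = 3 remainder 0
3 ÷ 2 = 1 remainder 1
1 ÷ 2 = 0 remainder 1
Reading remainders bottom to top: 11001110000



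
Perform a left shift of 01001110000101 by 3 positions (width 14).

Original: 01001110000101 (decimal 4997)
Shift left by 3 positions
Append 3 zeros on the right and drop the 3 high bits that overflow the 14-bit width
Result: 01110000101000 (decimal 7208)
Equivalent: 4997 << 3 = 4997 × 2^3 = 39976, truncated to 14 bits = 7208



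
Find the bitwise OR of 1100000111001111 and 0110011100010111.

OR: 1 when either bit is 1
  1100000111001111
| 0110011100010111
------------------
  1110011111011111
Decimal: 49615 | 26391 = 59359



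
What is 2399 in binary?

Using repeated division by 2:
2399 ÷ 2 = 1199 remainder 1
1199 ÷ 2 = 599 remainder 1
599 ÷ 2 = 299 remainder 1
299 ÷ 2 = 149 remainder 1
149 ÷ 2 = 74 remainder 1
74 ÷ 2 = 37 remainder 0
37 ÷ 2 = 18 remainder 1
18 ÷ 2 = 9 remainder 0
9 ÷ 2 = 4 remainder 1
4 ÷ 2 = 2 remainder 0
2 ÷ 2 = 1 remainder 0
1 ÷ 2 = 0 remainder 1
Reading remainders bottom to top: 100101011111



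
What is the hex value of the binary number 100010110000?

Group into 4-bit nibbles from right:
  1000 = 8
  1011 = B
  0000 = 0
Result: 8B0



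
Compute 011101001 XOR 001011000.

XOR: 1 when bits differ
  011101001
^ 001011000
-----------
  010110001
Decimal: 233 ^ 88 = 177



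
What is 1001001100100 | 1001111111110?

OR: 1 when either bit is 1
  1001001100100
| 1001111111110
---------------
  1001111111110
Decimal: 4708 | 5118 = 5118



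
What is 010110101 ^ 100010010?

XOR: 1 when bits differ
  010110101
^ 100010010
-----------
  110100111
Decimal: 181 ^ 274 = 423



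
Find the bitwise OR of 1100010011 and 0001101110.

OR: 1 when either bit is 1
  1100010011
| 0001101110
------------
  1101111111
Decimal: 787 | 110 = 895



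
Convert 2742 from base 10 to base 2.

Using repeated division by 2:
2742 ÷ 2 = 1371 remainder 0
1371 ÷ 2 = 685 remainder 1
685 ÷ 2 = 342 remainder 1
342 ÷ 2 = 171 remainder 0
171 ÷ 2 = 85 remainder 1
85 ÷ 2 = 42 remainder 1
42 ÷ 2 = 21 remainder 0
21 ÷ 2 = 10 remainder 1
10 ÷ 2 = 5 remainder 0
5 ÷ 2 = 2 remainder 1
2 ÷ 2 = 1 remainder 0
1 ÷ 2 = 0 remainder 1
Reading remainders bottom to top: 101010110110



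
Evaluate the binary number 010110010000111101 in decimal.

Sum of powers of 2 for each 1-bit:
2^0 + 2^2 + 2^3 + 2^4 + 2^5 + 2^10 + 2^13 + 2^14 + 2^16
= 1 + 4 + 8 + 16 + 32 + 1024 + 8192 + 16384 + 65536
= 91197



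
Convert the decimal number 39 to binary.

Using repeated division by 2:
39 ÷ 2 = 19 remainder 1
19 ÷ 2 = 9 remainder 1
9 ÷ 2 = 4 remainder 1
4 ÷ 2 = 2 remainder 0
2 ÷ 2 = 1 remainder 0
1 ÷ 2 = 0 remainder 1
Reading remainders bottom to top: 100111



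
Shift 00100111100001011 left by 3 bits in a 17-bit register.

Original: 00100111100001011 (decimal 20235)
Shift left by 3 positions
Append 3 zeros on the right and drop the 3 high bits that overflow the 17-bit width
Result: 00111100001011000 (decimal 30808)
Equivalent: 20235 << 3 = 20235 × 2^3 = 161880, truncated to 17 bits = 30808



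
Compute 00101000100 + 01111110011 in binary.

Add column by column from the right: bit + bit + carry-in; write the sum mod 2, carry 1 when the sum is 2 or 3.
carry:  11110000000
        00101000100
+       01111110011
-------------------
       010100110111
(the carry out of the leftmost column, 0, becomes the leading bit)
Decimal check:
  00101000100 = 256 + 64 + 4 = 324
  01111110011 = 512 + 256 + 128 + 64 + 32 + 16 + 2 + 1 = 1011
  324 + 1011 = 1335, and 010100110111 = 1024 + 256 + 32 + 16 + 4 + 2 + 1 = 1335 ✓



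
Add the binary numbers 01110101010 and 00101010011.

Add column by column from the right: bit + bit + carry-in; write the sum mod 2, carry 1 when the sum is 2 or 3.
carry:  11000000100
        01110101010
+       00101010011
-------------------
       010011111101
(the carry out of the leftmost column, 0, becomes the leading bit)
Decimal check:
  01110101010 = 512 + 256 + 128 + 32 + 8 + 2 = 938
  00101010011 = 256 + 64 + 16 + 2 + 1 = 339
  938 + 339 = 1277, and 010011111101 = 1024 + 128 + 64 + 32 + 16 + 8 + 4 + 1 = 1277 ✓



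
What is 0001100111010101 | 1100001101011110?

OR: 1 when either bit is 1
  0001100111010101
| 1100001101011110
------------------
  1101101111011111
Decimal: 6613 | 50014 = 56287



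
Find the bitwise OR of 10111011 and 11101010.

OR: 1 when either bit is 1
  10111011
| 11101010
----------
  11111011
Decimal: 187 | 234 = 251



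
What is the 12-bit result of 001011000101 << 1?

Original: 001011000101 (decimal 709)
Shift left by 1 position
Append 1 zero on the right
Result: 010110001010 (decimal 1418)
Equivalent: 709 << 1 = 709 × 2^1 = 1418



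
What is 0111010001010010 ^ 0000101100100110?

XOR: 1 when bits differ
  0111010001010010
^ 0000101100100110
------------------
  0111111101110100
Decimal: 29778 ^ 2854 = 32628



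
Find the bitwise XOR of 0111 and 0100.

XOR: 1 when bits differ
  0111
^ 0100
------
  0011
Decimal: 7 ^ 4 = 3



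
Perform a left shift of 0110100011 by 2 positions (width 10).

Original: 0110100011 (decimal 419)
Shift left by 2 positions
Append 2 zeros on the right and drop the 2 high bits that overflow the 10-bit width
Result: 1010001100 (decimal 652)
Equivalent: 419 << 2 = 419 × 2^2 = 1676, truncated to 10 bits = 652



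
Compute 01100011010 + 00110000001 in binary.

Add column by column from the right: bit + bit + carry-in; write the sum mod 2, carry 1 when the sum is 2 or 3.
carry:  11000000000
        01100011010
+       00110000001
-------------------
       010010011011
(the carry out of the leftmost column, 0, becomes the leading bit)
Decimal check:
  01100011010 = 512 + 256 + 16 + 8 + 2 = 794
  00110000001 = 256 + 128 + 1 = 385
  794 + 385 = 1179, and 010010011011 = 1024 + 128 + 16 + 8 + 2 + 1 = 1179 ✓



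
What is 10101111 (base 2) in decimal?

Sum of powers of 2 for each 1-bit:
2^0 + 2^1 + 2^2 + 2^3 + 2^5 + 2^7
= 1 + 2 + 4 + 8 + 32 + 128
= 175



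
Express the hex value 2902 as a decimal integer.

Expand by place value (powers of 16):
2902 = 2 × 16^3 + 9 × 16^2 + 0 × 16^1 + 2 × 16^0
= 2 × 4096 + 9 × 256 + 0 × 16 + 2 × 1
= 8192 + 2304 + 0 + 2
= 10498



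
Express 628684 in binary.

Using repeated division by 2:
628684 ÷ 2 = 314342 remainder 0
314342 ÷ 2 = 157171 remainder 0
157171 ÷ 2 = 78585 remainder 1
78585 ÷ 2 = 39292 remainder 1
39292 ÷ 2 = 19646 remainder 0
19646 ÷ 2 = 9823 remainder 0
9823 ÷ 2 = 4911 remainder 1
4911 ÷ 2 = 2455 remainder 1
2455 ÷ 2 = 1227 remainder 1
1227 ÷ 2 = 613 remainder 1
613 ÷ 2 = 306 remainder 1
306 ÷ 2 = 153 remainder 0
153 ÷ 2 = 76 remainder 1
76 ÷ 2 = 38 remainder 0
38 ÷ 2 = 19 remainder 0
19 ÷ 2 = 9 remainder 1
9 ÷ 2 = 4 remainder 1
4 ÷ 2 = 2 remainder 0
2 ÷ 2 = 1 remainder 0
1 ÷ 2 = 0 remainder 1
Reading remainders bottom to top: 10011001011111001100



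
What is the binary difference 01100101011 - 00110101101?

Method 1 - Direct subtraction (column by column from the right: bit − bit − borrow-in; if negative, add 2 and borrow 1 from the next column):
borrow: 01111111000
        01100101011
-       00110101101
-------------------
        00101111110

Method 2 - Add two's complement:
Two's complement of 00110101101: invert → 11001010010, add 1 → 11001010011
  01100101011
+ 11001010011
-------------
 100101111110  (end carry out of the top bit = 1)
Discarding the end carry: 00101111110
Decimal check:
  01100101011 = 512 + 256 + 32 + 8 + 2 + 1 = 811
  00110101101 = 256 + 128 + 32 + 8 + 4 + 1 = 429
  811 - 429 = 382, and 00101111110 = 256 + 64 + 32 + 16 + 8 + 4 + 2 = 382 ✓



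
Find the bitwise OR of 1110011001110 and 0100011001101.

OR: 1 when either bit is 1
  1110011001110
| 0100011001101
---------------
  1110011001111
Decimal: 7374 | 2253 = 7375



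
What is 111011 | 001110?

OR: 1 when either bit is 1
  111011
| 001110
--------
  111111
Decimal: 59 | 14 = 63



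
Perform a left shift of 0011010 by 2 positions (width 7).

Original: 0011010 (decimal 26)
Shift left by 2 positions
Append 2 zeros on the right
Result: 1101000 (decimal 104)
Equivalent: 26 << 2 = 26 × 2^2 = 104



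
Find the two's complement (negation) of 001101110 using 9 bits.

Original: 001101110
Step 1 - Invert all bits: 110010001
Step 2 - Add 1: 110010010
Verification: 001101110 + 110010010 = 1000000000; discarding the end carry (carry out of the top bit) leaves the 9-bit value 000000000, as required for x + (-x)



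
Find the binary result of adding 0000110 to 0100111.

Add column by column from the right: bit + bit + carry-in; write the sum mod 2, carry 1 when the sum is 2 or 3.
carry:  0001100
        0000110
+       0100111
---------------
       00101101
(the carry out of the leftmost column, 0, becomes the leading bit)
Decimal check:
  0000110 = 4 + 2 = 6
  0100111 = 32 + 4 + 2 + 1 = 39
  6 + 39 = 45, and 00101101 = 32 + 8 + 4 + 1 = 45 ✓



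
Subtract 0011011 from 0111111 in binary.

Method 1 - Direct subtraction (column by column from the right: bit − bit − borrow-in; if negative, add 2 and borrow 1 from the next column):
borrow: 0000000
        0111111
-       0011011
---------------
        0100100

Method 2 - Add two's complement:
Two's complement of 0011011: invert → 1100100, add 1 → 1100101
  0111111
+ 1100101
---------
 10100100  (end carry out of the top bit = 1)
Discarding the end carry: 0100100
Decimal check:
  0111111 = 32 + 16 + 8 + 4 + 2 + 1 = 63
  0011011 = 16 + 8 + 2 + 1 = 27
  63 - 27 = 36, and 0100100 = 32 + 4 = 36 ✓



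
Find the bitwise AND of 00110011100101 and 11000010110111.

AND: 1 only when both bits are 1
  00110011100101
& 11000010110111
----------------
  00000010100101
Decimal: 3301 & 12471 = 165



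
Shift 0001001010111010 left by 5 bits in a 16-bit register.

Original: 0001001010111010 (decimal 4794)
Shift left by 5 positions
Append 5 zeros on the right and drop the 5 high bits that overflow the 16-bit width
Result: 0101011101000000 (decimal 22336)
Equivalent: 4794 << 5 = 4794 × 2^5 = 153408, truncated to 16 bits = 22336



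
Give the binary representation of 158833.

Using repeated division by 2:
158833 ÷ 2 = 79416 remainder 1
79416 ÷ 2 = 39708 remainder 0
39708 ÷ 2 = 19854 remainder 0
19854 ÷ 2 = 9927 remainder 0
9927 ÷ 2 = 4963 remainder 1
4963 ÷ 2 = 2481 remainder 1
2481 ÷ 2 = 1240 remainder 1
1240 ÷ 2 = 620 remainder 0
620 ÷ 2 = 310 remainder 0
310 ÷ 2 = 155 remainder 0
155 ÷ 2 = 77 remainder 1
77 ÷ 2 = 38 remainder 1
38 ÷ 2 = 19 remainder 0
19 ÷ 2 = 9 remainder 1
9 ÷ 2 = 4 remainder 1
4 ÷ 2 = 2 remainder 0
2 ÷ 2 = 1 remainder 0
1 ÷ 2 = 0 remainder 1
Reading remainders bottom to top: 100110110001110001



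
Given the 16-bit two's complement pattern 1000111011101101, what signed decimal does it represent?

Binary: 1000111011101101
Sign bit: 1 (negative)
Invert: 0111000100010010
Add 1:  0111000100010011
Magnitude: 0111000100010011 = 16384 + 8192 + 4096 + 256 + 16 + 2 + 1 = 28947
Value: -28947



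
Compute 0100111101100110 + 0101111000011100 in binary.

Add column by column from the right: bit + bit + carry-in; write the sum mod 2, carry 1 when the sum is 2 or 3.
carry:  1011110011111000
        0100111101100110
+       0101111000011100
------------------------
       01010110110000010
(the carry out of the leftmost column, 0, becomes the leading bit)
Decimal check:
  0100111101100110 = 16384 + 2048 + 1024 + 512 + 256 + 64 + 32 + 4 + 2 = 20326
  0101111000011100 = 16384 + 4096 + 2048 + 1024 + 512 + 16 + 8 + 4 = 24092
  20326 + 24092 = 44418, and 01010110110000010 = 32768 + 8192 + 2048 + 1024 + 256 + 128 + 2 = 44418 ✓



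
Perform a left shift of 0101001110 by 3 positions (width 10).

Original: 0101001110 (decimal 334)
Shift left by 3 positions
Append 3 zeros on the right and drop the 3 high bits that overflow the 10-bit width
Result: 1001110000 (decimal 624)
Equivalent: 334 << 3 = 334 × 2^3 = 2672, truncated to 10 bits = 624



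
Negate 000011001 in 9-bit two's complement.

Original: 000011001
Step 1 - Invert all bits: 111100110
Step 2 - Add 1: 111100111
Verification: 000011001 + 111100111 = 1000000000; discarding the end carry (carry out of the top bit) leaves the 9-bit value 000000000, as required for x + (-x)



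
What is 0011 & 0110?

AND: 1 only when both bits are 1
  0011
& 0110
------
  0010
Decimal: 3 & 6 = 2



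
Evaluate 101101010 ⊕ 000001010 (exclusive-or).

XOR: 1 when bits differ
  101101010
^ 000001010
-----------
  101100000
Decimal: 362 ^ 10 = 352



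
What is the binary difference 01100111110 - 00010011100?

Method 1 - Direct subtraction (column by column from the right: bit − bit − borrow-in; if negative, add 2 and borrow 1 from the next column):
borrow: 00100000000
        01100111110
-       00010011100
-------------------
        01010100010

Method 2 - Add two's complement:
Two's complement of 00010011100: invert → 11101100011, add 1 → 11101100100
  01100111110
+ 11101100100
-------------
 101010100010  (end carry out of the top bit = 1)
Discarding the end carry: 01010100010
Decimal check:
  01100111110 = 512 + 256 + 32 + 16 + 8 + 4 + 2 = 830
  00010011100 = 128 + 16 + 8 + 4 = 156
  830 - 156 = 674, and 01010100010 = 512 + 128 + 32 + 2 = 674 ✓



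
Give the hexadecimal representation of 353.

Using repeated division by 16 (digits 10–15 are A–F):
353 ÷ 16 = 22 remainder 1
22 ÷ 16 = 1 remainder 6
1 ÷ 16 = 0 remainder 1
Reading remainders bottom to top: 161



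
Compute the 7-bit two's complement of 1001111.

Original (sign bit 1, negative): 1001111
Step 1 - Invert all bits: 0110000
Step 2 - Add 1: 0110001
Verification: 1001111 + 0110001 = 10000000; discarding the end carry (carry out of the top bit) leaves the 7-bit value 0000000, as required for x + (-x)



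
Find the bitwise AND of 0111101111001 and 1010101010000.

AND: 1 only when both bits are 1
  0111101111001
& 1010101010000
---------------
  0010101010000
Decimal: 3961 & 5456 = 1360



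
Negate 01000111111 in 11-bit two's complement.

Original: 01000111111
Step 1 - Invert all bits: 10111000000
Step 2 - Add 1: 10111000001
Verification: 01000111111 + 10111000001 = 100000000000; discarding the end carry (carry out of the top bit) leaves the 11-bit value 00000000000, as required for x + (-x)



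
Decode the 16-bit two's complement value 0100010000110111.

Binary: 0100010000110111
Sign bit: 0 (non-negative)
Read directly as an unsigned value:
0100010000110111 = 16384 + 1024 + 32 + 16 + 4 + 2 + 1 = 17463
Value: 17463



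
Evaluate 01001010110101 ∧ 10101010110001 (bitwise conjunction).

AND: 1 only when both bits are 1
  01001010110101
& 10101010110001
----------------
  00001010110001
Decimal: 4789 & 10929 = 689



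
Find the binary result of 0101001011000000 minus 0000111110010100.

Method 1 - Direct subtraction (column by column from the right: bit − bit − borrow-in; if negative, add 2 and borrow 1 from the next column):
borrow: 0001111001111000
        0101001011000000
-       0000111110010100
------------------------
        0100001100101100

Method 2 - Add two's complement:
Two's complement of 0000111110010100: invert → 1111000001101011, add 1 → 1111000001101100
  0101001011000000
+ 1111000001101100
------------------
 10100001100101100  (end carry out of the top bit = 1)
Discarding the end carry: 0100001100101100
Decimal check:
  0101001011000000 = 16384 + 4096 + 512 + 128 + 64 = 21184
  0000111110010100 = 2048 + 1024 + 512 + 256 + 128 + 16 + 4 = 3988
  21184 - 3988 = 17196, and 0100001100101100 = 16384 + 512 + 256 + 32 + 8 + 4 = 17196 ✓



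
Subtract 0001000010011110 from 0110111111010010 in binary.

Method 1 - Direct subtraction (column by column from the right: bit − bit − borrow-in; if negative, add 2 and borrow 1 from the next column):
borrow: 0010000001111000
        0110111111010010
-       0001000010011110
------------------------
        0101111100110100

Method 2 - Add two's complement:
Two's complement of 0001000010011110: invert → 1110111101100001, add 1 → 1110111101100010
  0110111111010010
+ 1110111101100010
------------------
 10101111100110100  (end carry out of the top bit = 1)
Discarding the end carry: 0101111100110100
Decimal check:
  0110111111010010 = 16384 + 8192 + 2048 + 1024 + 512 + 256 + 128 + 64 + 16 + 2 = 28626
  0001000010011110 = 4096 + 128 + 16 + 8 + 4 + 2 = 4254
  28626 - 4254 = 24372, and 0101111100110100 = 16384 + 4096 + 2048 + 1024 + 512 + 256 + 32 + 16 + 4 = 24372 ✓



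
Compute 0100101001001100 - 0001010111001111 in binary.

Method 1 - Direct subtraction (column by column from the right: bit − bit − borrow-in; if negative, add 2 and borrow 1 from the next column):
borrow: 0110101111111110
        0100101001001100
-       0001010111001111
------------------------
        0011010001111101

Method 2 - Add two's complement:
Two's complement of 0001010111001111: invert → 1110101000110000, add 1 → 1110101000110001
  0100101001001100
+ 1110101000110001
------------------
 10011010001111101  (end carry out of the top bit = 1)
Discarding the end carry: 0011010001111101
Decimal check:
  0100101001001100 = 16384 + 2048 + 512 + 64 + 8 + 4 = 19020
  0001010111001111 = 4096 + 1024 + 256 + 128 + 64 + 8 + 4 + 2 + 1 = 5583
  19020 - 5583 = 13437, and 0011010001111101 = 8192 + 4096 + 1024 + 64 + 32 + 16 + 8 + 4 + 1 = 13437 ✓



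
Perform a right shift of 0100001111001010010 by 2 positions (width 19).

Original: 0100001111001010010 (decimal 138834)
Shift right by 2 positions
Drop the 2 low bits; fill with zeros on the left
Result: 0001000011110010100 (decimal 34708)
Equivalent: 138834 >> 2 = 138834 ÷ 2^2 = 34708



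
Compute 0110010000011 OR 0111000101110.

OR: 1 when either bit is 1
  0110010000011
| 0111000101110
---------------
  0111010101111
Decimal: 3203 | 3630 = 3759



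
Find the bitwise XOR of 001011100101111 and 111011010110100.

XOR: 1 when bits differ
  001011100101111
^ 111011010110100
-----------------
  110000110011011
Decimal: 5935 ^ 30388 = 24987



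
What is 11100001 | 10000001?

OR: 1 when either bit is 1
  11100001
| 10000001
----------
  11100001
Decimal: 225 | 129 = 225



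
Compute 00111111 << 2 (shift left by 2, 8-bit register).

Original: 00111111 (decimal 63)
Shift left by 2 positions
Append 2 zeros on the right
Result: 11111100 (decimal 252)
Equivalent: 63 << 2 = 63 × 2^2 = 252



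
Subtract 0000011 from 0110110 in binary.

Method 1 - Direct subtraction (column by column from the right: bit − bit − borrow-in; if negative, add 2 and borrow 1 from the next column):
borrow: 0000110
        0110110
-       0000011
---------------
        0110011

Method 2 - Add two's complement:
Two's complement of 0000011: invert → 1111100, add 1 → 1111101
  0110110
+ 1111101
---------
 10110011  (end carry out of the top bit = 1)
Discarding the end carry: 0110011
Decimal check:
  0110110 = 32 + 16 + 4 + 2 = 54
  0000011 = 2 + 1 = 3
  54 - 3 = 51, and 0110011 = 32 + 16 + 2 + 1 = 51 ✓



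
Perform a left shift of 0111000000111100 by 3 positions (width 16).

Original: 0111000000111100 (decimal 28732)
Shift left by 3 positions
Append 3 zeros on the right and drop the 3 high bits that overflow the 16-bit width
Result: 1000000111100000 (decimal 33248)
Equivalent: 28732 << 3 = 28732 × 2^3 = 229856, truncated to 16 bits = 33248



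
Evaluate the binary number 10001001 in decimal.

Sum of powers of 2 for each 1-bit:
2^0 + 2^3 + 2^7
= 1 + 8 + 128
= 137



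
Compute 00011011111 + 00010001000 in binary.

Add column by column from the right: bit + bit + carry-in; write the sum mod 2, carry 1 when the sum is 2 or 3.
carry:  00100110000
        00011011111
+       00010001000
-------------------
       000101100111
(the carry out of the leftmost column, 0, becomes the leading bit)
Decimal check:
  00011011111 = 128 + 64 + 16 + 8 + 4 + 2 + 1 = 223
  00010001000 = 128 + 8 = 136
  223 + 136 = 359, and 000101100111 = 256 + 64 + 32 + 4 + 2 + 1 = 359 ✓



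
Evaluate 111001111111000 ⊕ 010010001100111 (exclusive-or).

XOR: 1 when bits differ
  111001111111000
^ 010010001100111
-----------------
  101011110011111
Decimal: 29688 ^ 9319 = 22431



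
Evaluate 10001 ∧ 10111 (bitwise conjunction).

AND: 1 only when both bits are 1
  10001
& 10111
-------
  10001
Decimal: 17 & 23 = 17



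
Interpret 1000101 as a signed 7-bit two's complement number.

Binary: 1000101
Sign bit: 1 (negative)
Invert: 0111010
Add 1:  0111011
Magnitude: 0111011 = 32 + 16 + 8 + 2 + 1 = 59
Value: -59



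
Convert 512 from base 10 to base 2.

Using repeated division by 2:
512 ÷ 2 = 256 remainder 0
256 ÷ 2 = 128 remainder 0
128 ÷ 2 = 64 remainder 0
64 ÷ 2 = 32 remainder 0
32 ÷ 2 = 16 remainder 0
16 ÷ 2 = 8 remainder 0
8 ÷ 2 = 4 remainder 0
4 ÷ 2 = 2 remainder 0
2 ÷ 2 = 1 remainder 0
1 ÷ 2 = 0 remainder 1
Reading remainders bottom to top: 1000000000



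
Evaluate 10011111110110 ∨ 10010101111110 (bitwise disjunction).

OR: 1 when either bit is 1
  10011111110110
| 10010101111110
----------------
  10011111111110
Decimal: 10230 | 9598 = 10238



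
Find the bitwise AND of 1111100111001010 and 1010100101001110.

AND: 1 only when both bits are 1
  1111100111001010
& 1010100101001110
------------------
  1010100101001010
Decimal: 63946 & 43342 = 43338



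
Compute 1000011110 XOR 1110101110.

XOR: 1 when bits differ
  1000011110
^ 1110101110
------------
  0110110000
Decimal: 542 ^ 942 = 432



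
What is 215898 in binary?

Using repeated division by 2:
215898 ÷ 2 = 107949 remainder 0
107949 ÷ 2 = 53974 remainder 1
53974 ÷ 2 = 26987 remainder 0
26987 ÷ 2 = 13493 remainder 1
13493 ÷ 2 = 6746 remainder 1
6746 ÷ 2 = 3373 remainder 0
3373 ÷ 2 = 1686 remainder 1
1686 ÷ 2 = 843 remainder 0
843 ÷ 2 = 421 remainder 1
421 ÷ 2 = 210 remainder 1
210 ÷ 2 = 105 remainder 0
105 ÷ 2 = 52 remainder 1
52 ÷ 2 = 26 remainder 0
26 ÷ 2 = 13 remainder 0
13 ÷ 2 = 6 remainder 1
6 ÷ 2 = 3 remainder 0
3 ÷ 2 = 1 remainder 1
1 ÷ 2 = 0 remainder 1
Reading remainders bottom to top: 110100101101011010



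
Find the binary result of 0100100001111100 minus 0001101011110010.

Method 1 - Direct subtraction (column by column from the right: bit − bit − borrow-in; if negative, add 2 and borrow 1 from the next column):
borrow: 0111111100000100
        0100100001111100
-       0001101011110010
------------------------
        0010110110001010

Method 2 - Add two's complement:
Two's complement of 0001101011110010: invert → 1110010100001101, add 1 → 1110010100001110
  0100100001111100
+ 1110010100001110
------------------
 10010110110001010  (end carry out of the top bit = 1)
Discarding the end carry: 0010110110001010
Decimal check:
  0100100001111100 = 16384 + 2048 + 64 + 32 + 16 + 8 + 4 = 18556
  0001101011110010 = 4096 + 2048 + 512 + 128 + 64 + 32 + 16 + 2 = 6898
  18556 - 6898 = 11658, and 0010110110001010 = 8192 + 2048 + 1024 + 256 + 128 + 8 + 2 = 11658 ✓



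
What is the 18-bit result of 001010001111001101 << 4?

Original: 001010001111001101 (decimal 41933)
Shift left by 4 positions
Append 4 zeros on the right and drop the 4 high bits that overflow the 18-bit width
Result: 100011110011010000 (decimal 146640)
Equivalent: 41933 << 4 = 41933 × 2^4 = 670928, truncated to 18 bits = 146640



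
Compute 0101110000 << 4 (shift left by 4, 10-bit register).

Original: 0101110000 (decimal 368)
Shift left by 4 positions
Append 4 zeros on the right and drop the 4 high bits that overflow the 10-bit width
Result: 1100000000 (decimal 768)
Equivalent: 368 << 4 = 368 × 2^4 = 5888, truncated to 10 bits = 768



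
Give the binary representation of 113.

Using repeated division by 2:
113 ÷ 2 = 56 remainder 1
56 ÷ 2 = 28 remainder 0
28 ÷ 2 = 14 remainder 0
14 ÷ 2 = 7 remainder 0
7 ÷ 2 = 3 remainder 1
3 ÷ 2 = 1 remainder 1
1 ÷ 2 = 0 remainder 1
Reading remainders bottom to top: 1110001



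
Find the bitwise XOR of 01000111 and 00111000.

XOR: 1 when bits differ
  01000111
^ 00111000
----------
  01111111
Decimal: 71 ^ 56 = 127



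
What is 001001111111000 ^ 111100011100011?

XOR: 1 when bits differ
  001001111111000
^ 111100011100011
-----------------
  110101100011011
Decimal: 5112 ^ 30947 = 27419



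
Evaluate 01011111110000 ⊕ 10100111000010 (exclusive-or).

XOR: 1 when bits differ
  01011111110000
^ 10100111000010
----------------
  11111000110010
Decimal: 6128 ^ 10690 = 15922



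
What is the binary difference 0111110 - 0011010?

Method 1 - Direct subtraction (column by column from the right: bit − bit − borrow-in; if negative, add 2 and borrow 1 from the next column):
borrow: 0000000
        0111110
-       0011010
---------------
        0100100

Method 2 - Add two's complement:
Two's complement of 0011010: invert → 1100101, add 1 → 1100110
  0111110
+ 1100110
---------
 10100100  (end carry out of the top bit = 1)
Discarding the end carry: 0100100
Decimal check:
  0111110 = 32 + 16 + 8 + 4 + 2 = 62
  0011010 = 16 + 8 + 2 = 26
  62 - 26 = 36, and 0100100 = 32 + 4 = 36 ✓



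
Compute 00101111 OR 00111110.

OR: 1 when either bit is 1
  00101111
| 00111110
----------
  00111111
Decimal: 47 | 62 = 63



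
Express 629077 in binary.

Using repeated division by 2:
629077 ÷ 2 = 314538 remainder 1
314538 ÷ 2 = 157269 remainder 0
157269 ÷ 2 = 78634 remainder 1
78634 ÷ 2 = 39317 remainder 0
39317 ÷ 2 = 19658 remainder 1
19658 ÷ 2 = 9829 remainder 0
9829 ÷ 2 = 4914 remainder 1
4914 ÷ 2 = 2457 remainder 0
2457 ÷ 2 = 1228 remainder 1
1228 ÷ 2 = 614 remainder 0
614 ÷ 2 = 307 remainder 0
307 ÷ 2 = 153 remainder 1
153 ÷ 2 = 76 remainder 1
76 ÷ 2 = 38 remainder 0
38 ÷ 2 = 19 remainder 0
19 ÷ 2 = 9 remainder 1
9 ÷ 2 = 4 remainder 1
4 ÷ 2 = 2 remainder 0
2 ÷ 2 = 1 remainder 0
1 ÷ 2 = 0 remainder 1
Reading remainders bottom to top: 10011001100101010101

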